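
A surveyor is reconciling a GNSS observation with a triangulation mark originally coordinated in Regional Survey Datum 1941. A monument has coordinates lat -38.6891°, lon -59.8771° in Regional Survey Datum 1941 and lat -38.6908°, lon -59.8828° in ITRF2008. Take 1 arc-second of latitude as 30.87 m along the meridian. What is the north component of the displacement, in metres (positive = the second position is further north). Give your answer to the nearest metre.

ΔN = -189 m

Δφ = -38.6908° − -38.6891° = -0.0017°; Δλ = -59.8828° − -59.8771° = -0.0057°.
1° of latitude = 3600 × 30.87 = 111132 m.
ΔN = Δφ × 111132 = -188.9 m; ΔE = Δλ × 111132 × cos(-38.6891°) = -0.0057 × 111132 × 0.780549 = -494.4 m.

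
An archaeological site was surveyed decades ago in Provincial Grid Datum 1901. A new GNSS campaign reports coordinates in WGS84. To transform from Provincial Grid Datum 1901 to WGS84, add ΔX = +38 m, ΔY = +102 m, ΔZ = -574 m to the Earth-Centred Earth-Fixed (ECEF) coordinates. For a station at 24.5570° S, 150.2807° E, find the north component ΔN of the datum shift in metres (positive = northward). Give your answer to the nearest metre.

ΔN = -515 m

At φ = -24.5570°, λ = 150.2807°: sin φ = -0.415598, cos φ = 0.909548, sin λ = 0.495751, cos λ = -0.868465.
ΔN = −sin φ cos λ·ΔX − sin φ sin λ·ΔY + cos φ·ΔZ = −(-0.415598)(-0.868465)(38) − (-0.415598)(0.495751)(102) + (0.909548)(-574) = -514.78 m.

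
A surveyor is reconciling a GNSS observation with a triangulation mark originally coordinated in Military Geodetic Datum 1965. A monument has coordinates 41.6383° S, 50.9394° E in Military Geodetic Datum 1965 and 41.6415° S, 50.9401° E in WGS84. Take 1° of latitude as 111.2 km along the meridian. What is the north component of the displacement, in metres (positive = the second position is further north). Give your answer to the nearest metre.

Δφ = -41.6415° − -41.6383° = -0.0032°; Δλ = 50.9401° − 50.9394° = +0.0007°.
ΔN = Δφ × 111200 = -355.8 m; ΔE = Δλ × 111200 × cos(-41.6383°) = +0.0007 × 111200 × 0.747354 = 58.2 m.

ΔN = -356 m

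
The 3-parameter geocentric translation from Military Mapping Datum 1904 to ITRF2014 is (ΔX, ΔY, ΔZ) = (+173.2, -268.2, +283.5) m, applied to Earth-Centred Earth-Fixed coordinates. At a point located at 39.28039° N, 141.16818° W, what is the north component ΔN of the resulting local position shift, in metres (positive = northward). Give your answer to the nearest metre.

At φ = 39.28039°, λ = -141.16818°: sin φ = 0.633116, cos φ = 0.774057, sin λ = -0.627037, cos λ = -0.778990.
ΔN = −sin φ cos λ·ΔX − sin φ sin λ·ΔY + cos φ·ΔZ = −(0.633116)(-0.778990)(173.2) − (0.633116)(-0.627037)(-268.2) + (0.774057)(283.5) = 198.39 m.

ΔN = 198 m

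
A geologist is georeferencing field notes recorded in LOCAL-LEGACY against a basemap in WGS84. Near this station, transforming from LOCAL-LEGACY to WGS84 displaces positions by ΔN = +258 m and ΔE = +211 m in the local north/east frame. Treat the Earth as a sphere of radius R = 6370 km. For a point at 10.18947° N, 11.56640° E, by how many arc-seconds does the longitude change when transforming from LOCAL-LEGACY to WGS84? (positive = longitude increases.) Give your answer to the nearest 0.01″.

At latitude 10.18947°, cos φ = 0.984228.
One radian of longitude at latitude φ spans R cos φ, so Δλ = ΔE / (R cos φ) = 211.0 / (6370000 × 0.984228) = 3.3655e-05 rad = 6.942″.

Δλ = 6.94″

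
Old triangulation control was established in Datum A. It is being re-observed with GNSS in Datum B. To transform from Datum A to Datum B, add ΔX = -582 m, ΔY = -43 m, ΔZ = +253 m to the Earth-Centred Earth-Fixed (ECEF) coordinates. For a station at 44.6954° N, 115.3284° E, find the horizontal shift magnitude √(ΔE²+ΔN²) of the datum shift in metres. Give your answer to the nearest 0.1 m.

At φ = 44.6954°, λ = 115.3284°: sin φ = 0.703338, cos φ = 0.710856, sin λ = 0.903871, cos λ = -0.427806.
ΔE = −sin λ·ΔX + cos λ·ΔY = −(0.903871)·(-582) + (-0.427806)·(-43) = 544.45 m.
ΔN = −sin φ cos λ·ΔX − sin φ sin λ·ΔY + cos φ·ΔZ = −(0.703338)(-0.427806)(-582) − (0.703338)(0.903871)(-43) + (0.710856)(253) = 32.06 m.
Horizontal magnitude = √(ΔE² + ΔN²) = √(544.45² + 32.06²) = 545.39 m.

545.4 m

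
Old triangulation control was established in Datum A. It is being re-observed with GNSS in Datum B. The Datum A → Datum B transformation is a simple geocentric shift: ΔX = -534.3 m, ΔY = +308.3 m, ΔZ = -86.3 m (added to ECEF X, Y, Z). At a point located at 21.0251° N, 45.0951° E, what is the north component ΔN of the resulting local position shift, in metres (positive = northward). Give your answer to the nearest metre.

At φ = 21.0251°, λ = 45.0951°: sin φ = 0.358777, cos φ = 0.933423, sin λ = 0.708279, cos λ = 0.705932.
ΔN = −sin φ cos λ·ΔX − sin φ sin λ·ΔY + cos φ·ΔZ = −(0.358777)(0.705932)(-534.3) − (0.358777)(0.708279)(308.3) + (0.933423)(-86.3) = -23.57 m.

ΔN = -24 m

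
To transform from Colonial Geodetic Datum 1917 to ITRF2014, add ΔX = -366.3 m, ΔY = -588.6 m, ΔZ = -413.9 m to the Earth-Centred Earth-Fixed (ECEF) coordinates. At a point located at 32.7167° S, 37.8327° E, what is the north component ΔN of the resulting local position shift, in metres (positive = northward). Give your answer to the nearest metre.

The local north axis is (−sin φ cos λ, −sin φ sin λ, cos φ), giving ΔN = -156.366 − 195.127 − 348.236 = -699.73 m.

ΔN = -700 m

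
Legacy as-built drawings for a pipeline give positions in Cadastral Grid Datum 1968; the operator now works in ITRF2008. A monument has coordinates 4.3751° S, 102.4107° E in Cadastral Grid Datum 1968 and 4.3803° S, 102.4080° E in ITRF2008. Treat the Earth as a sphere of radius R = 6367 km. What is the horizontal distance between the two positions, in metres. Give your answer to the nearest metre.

651 m

Δφ = -4.3803° − -4.3751° = -0.0052°; Δλ = 102.4080° − 102.4107° = -0.0027°.
1° along a meridian = πR/180 = 111125 m.
ΔN = Δφ × 111125 = -577.9 m; ΔE = Δλ × 111125 × cos(-4.3751°) = -0.0027 × 111125 × 0.997086 = -299.2 m.
Distance = √(ΔE² + ΔN²) = √((-299.2)² + (-577.9)²) = 650.7 m.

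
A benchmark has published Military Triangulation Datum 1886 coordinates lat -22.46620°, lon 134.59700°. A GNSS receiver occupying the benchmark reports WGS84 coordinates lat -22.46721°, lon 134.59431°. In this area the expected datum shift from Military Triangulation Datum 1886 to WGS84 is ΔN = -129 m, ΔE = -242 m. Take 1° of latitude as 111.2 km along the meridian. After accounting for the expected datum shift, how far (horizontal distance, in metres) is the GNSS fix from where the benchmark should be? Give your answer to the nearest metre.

38 m

Observed coordinate differences: Δφ = -0.00101°, Δλ = -0.00269°.
Converting to metres (1° lat = 111200 m, cos φ = 0.924105): observed ΔN = -112.3 m, observed ΔE = -276.4 m.
Subtracting the expected shift leaves a residual of -112.3 − (-129) = 16.7 m north and -276.4 − (-242) = -34.4 m east.
Residual distance = √(16.7² + (-34.4)²) = 38.3 m.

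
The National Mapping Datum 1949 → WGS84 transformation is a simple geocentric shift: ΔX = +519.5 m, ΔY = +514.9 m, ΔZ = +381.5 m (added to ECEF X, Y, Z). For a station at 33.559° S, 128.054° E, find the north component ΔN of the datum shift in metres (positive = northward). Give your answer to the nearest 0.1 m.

ΔN = 365.0 m

The local north axis is (−sin φ cos λ, −sin φ sin λ, cos φ), giving ΔN = -177.017 + 224.130 + 317.910 = 365.02 m.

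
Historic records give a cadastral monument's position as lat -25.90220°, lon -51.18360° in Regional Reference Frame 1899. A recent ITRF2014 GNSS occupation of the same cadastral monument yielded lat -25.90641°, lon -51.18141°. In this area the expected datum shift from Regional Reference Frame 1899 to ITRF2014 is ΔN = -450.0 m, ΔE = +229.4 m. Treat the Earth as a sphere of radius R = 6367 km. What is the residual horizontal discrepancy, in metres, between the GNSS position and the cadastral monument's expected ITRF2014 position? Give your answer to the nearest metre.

Observed coordinate differences: Δφ = -0.00421°, Δλ = +0.00219°.
Converting to metres (1° lat = 111125 m, cos φ = 0.899541): observed ΔN = -467.8 m, observed ΔE = 218.9 m.
Subtracting the expected shift leaves a residual of -467.8 − (-450.0) = -17.8 m north and 218.9 − (229.4) = -10.5 m east.
Residual distance = √((-17.8)² + (-10.5)²) = 20.7 m.

21 m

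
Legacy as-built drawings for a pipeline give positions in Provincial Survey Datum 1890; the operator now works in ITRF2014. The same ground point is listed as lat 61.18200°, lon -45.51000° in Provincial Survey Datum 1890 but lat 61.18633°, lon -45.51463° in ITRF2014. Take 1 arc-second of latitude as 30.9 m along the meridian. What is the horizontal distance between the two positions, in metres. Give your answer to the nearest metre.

542 m

Δφ = 61.18633° − 61.18200° = +0.00433°; Δλ = -45.51463° − -45.51000° = -0.00463°.
1° of latitude = 3600 × 30.90 = 111240 m.
ΔN = Δφ × 111240 = 481.7 m; ΔE = Δλ × 111240 × cos(61.18200°) = -0.00463 × 111240 × 0.482029 = -248.3 m.
Distance = √(ΔE² + ΔN²) = √((-248.3)² + 481.7²) = 541.9 m.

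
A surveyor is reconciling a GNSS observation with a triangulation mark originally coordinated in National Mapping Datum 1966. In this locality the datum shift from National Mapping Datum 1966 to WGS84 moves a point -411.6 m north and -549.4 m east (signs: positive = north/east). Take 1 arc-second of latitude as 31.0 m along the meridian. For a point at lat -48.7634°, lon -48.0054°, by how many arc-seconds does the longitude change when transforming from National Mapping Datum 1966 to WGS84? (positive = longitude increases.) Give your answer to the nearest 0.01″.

Δλ = -26.89″

At latitude -48.7634°, cos φ = 0.659170.
1″ of longitude at this latitude = 31.00 × cos φ = 20.4343 m, so Δλ = -549.4 / 20.4343 = -26.886″.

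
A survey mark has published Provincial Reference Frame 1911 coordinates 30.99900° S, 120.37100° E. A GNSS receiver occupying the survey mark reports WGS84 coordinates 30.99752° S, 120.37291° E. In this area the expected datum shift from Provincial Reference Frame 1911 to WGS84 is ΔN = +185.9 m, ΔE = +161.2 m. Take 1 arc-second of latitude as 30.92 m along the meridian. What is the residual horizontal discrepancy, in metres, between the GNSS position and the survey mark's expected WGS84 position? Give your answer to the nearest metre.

30 m

Observed coordinate differences: Δφ = +0.00148°, Δλ = +0.00191°.
Converting to metres (1° lat = 111312 m, cos φ = 0.857176): observed ΔN = 164.7 m, observed ΔE = 182.2 m.
Subtracting the expected shift leaves a residual of 164.7 − (185.9) = -21.2 m north and 182.2 − (161.2) = 21.0 m east.
Residual distance = √((-21.2)² + 21.0²) = 29.8 m.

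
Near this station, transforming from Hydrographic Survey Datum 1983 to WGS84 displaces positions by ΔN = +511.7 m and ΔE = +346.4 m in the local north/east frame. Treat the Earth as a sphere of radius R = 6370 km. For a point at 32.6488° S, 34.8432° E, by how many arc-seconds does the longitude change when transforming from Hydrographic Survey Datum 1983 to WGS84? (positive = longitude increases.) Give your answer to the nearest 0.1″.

Δλ = 13.3″

At latitude -32.6488°, cos φ = 0.841993.
One radian of longitude at latitude φ spans R cos φ, so Δλ = ΔE / (R cos φ) = 346.4 / (6370000 × 0.841993) = 6.4585e-05 rad = 13.322″.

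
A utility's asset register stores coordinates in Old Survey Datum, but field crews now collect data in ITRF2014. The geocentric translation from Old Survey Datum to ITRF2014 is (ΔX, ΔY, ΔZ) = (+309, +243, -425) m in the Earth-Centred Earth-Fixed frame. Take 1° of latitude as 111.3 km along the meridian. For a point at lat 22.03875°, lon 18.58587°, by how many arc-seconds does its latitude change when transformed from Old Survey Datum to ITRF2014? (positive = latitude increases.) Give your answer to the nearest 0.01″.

sin φ = 0.375234, cos φ = 0.926930, sin λ = 0.318726, cos λ = 0.947847.
North component: ΔN = −sin φ cos λ·ΔX − sin φ sin λ·ΔY + cos φ·ΔZ = −(0.375234)(0.947847)(309) − (0.375234)(0.318726)(243) + (0.926930)(-425) = -532.91 m.
1° of latitude spans 111300 m, so Δφ = -532.91 / 111300 × 3600 = -17.237″.

Δφ = -17.24″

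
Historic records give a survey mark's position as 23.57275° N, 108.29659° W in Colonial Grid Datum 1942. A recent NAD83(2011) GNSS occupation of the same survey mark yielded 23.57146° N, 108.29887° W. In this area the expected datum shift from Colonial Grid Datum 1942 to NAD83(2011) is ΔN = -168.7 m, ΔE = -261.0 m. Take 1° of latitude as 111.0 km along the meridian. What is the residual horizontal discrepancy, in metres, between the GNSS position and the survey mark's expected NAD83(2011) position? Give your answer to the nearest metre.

Observed coordinate differences: Δφ = -0.00129°, Δλ = -0.00228°.
Converting to metres (1° lat = 111000 m, cos φ = 0.916553): observed ΔN = -143.2 m, observed ΔE = -232.0 m.
Subtracting the expected shift leaves a residual of -143.2 − (-168.7) = 25.5 m north and -232.0 − (-261.0) = 29.0 m east.
Residual distance = √(25.5² + 29.0²) = 38.7 m.

39 m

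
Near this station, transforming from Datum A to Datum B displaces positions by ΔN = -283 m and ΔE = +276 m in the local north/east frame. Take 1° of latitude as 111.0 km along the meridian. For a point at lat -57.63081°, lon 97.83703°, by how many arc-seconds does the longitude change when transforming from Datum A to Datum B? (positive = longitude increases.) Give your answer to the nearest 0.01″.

At latitude -57.63081°, cos φ = 0.535373.
1° of longitude at this latitude = 111.0 × cos φ = 59.43 km, so Δλ = 276.0 / 59426.4 = 0.0046444° = 16.720″.

Δλ = 16.72″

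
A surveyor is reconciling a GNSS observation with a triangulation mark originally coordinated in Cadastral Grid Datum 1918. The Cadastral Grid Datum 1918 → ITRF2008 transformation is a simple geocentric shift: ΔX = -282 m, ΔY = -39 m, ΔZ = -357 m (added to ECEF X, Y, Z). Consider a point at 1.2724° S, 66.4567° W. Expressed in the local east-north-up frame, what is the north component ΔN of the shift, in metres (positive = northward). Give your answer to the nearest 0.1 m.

ΔN = -358.6 m

The local north axis is (−sin φ cos λ, −sin φ sin λ, cos φ), giving ΔN = -2.501 + 0.794 − 356.912 = -358.62 m.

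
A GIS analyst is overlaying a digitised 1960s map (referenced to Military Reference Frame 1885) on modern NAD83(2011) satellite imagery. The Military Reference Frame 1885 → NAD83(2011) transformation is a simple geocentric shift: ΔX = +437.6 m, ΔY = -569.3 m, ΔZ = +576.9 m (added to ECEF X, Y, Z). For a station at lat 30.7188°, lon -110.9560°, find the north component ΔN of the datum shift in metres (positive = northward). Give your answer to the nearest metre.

The local north axis is (−sin φ cos λ, −sin φ sin λ, cos φ), giving ΔN = 79.948 − 271.577 + 495.952 = 304.32 m.

ΔN = 304 m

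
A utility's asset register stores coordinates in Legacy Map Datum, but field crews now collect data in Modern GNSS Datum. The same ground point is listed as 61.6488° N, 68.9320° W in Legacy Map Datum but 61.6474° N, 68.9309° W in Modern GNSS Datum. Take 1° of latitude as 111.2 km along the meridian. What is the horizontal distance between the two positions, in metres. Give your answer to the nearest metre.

Δφ = 61.6474° − 61.6488° = -0.0014°; Δλ = -68.9309° − -68.9320° = +0.0011°.
ΔN = Δφ × 111200 = -155.7 m; ΔE = Δλ × 111200 × cos(61.6488°) = +0.0011 × 111200 × 0.474875 = 58.1 m.
Distance = √(ΔE² + ΔN²) = √(58.1² + (-155.7)²) = 166.2 m.

166 m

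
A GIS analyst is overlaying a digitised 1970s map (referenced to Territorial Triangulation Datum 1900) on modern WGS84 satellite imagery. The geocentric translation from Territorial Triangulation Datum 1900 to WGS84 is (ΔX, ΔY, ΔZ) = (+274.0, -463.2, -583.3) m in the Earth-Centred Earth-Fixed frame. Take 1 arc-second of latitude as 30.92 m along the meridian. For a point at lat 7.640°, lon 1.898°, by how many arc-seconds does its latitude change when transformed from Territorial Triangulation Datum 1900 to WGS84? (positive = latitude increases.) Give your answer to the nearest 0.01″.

Δφ = -19.81″

sin φ = 0.132948, cos φ = 0.991123, sin λ = 0.033120, cos λ = 0.999451.
North component: ΔN = −sin φ cos λ·ΔX − sin φ sin λ·ΔY + cos φ·ΔZ = −(0.132948)(0.999451)(274.0) − (0.132948)(0.033120)(-463.2) + (0.991123)(-583.3) = -612.49 m.
1° of latitude spans 3600 × 30.92 = 111312 m, so Δφ = -612.49 / 111312 × 3600 = -19.809″.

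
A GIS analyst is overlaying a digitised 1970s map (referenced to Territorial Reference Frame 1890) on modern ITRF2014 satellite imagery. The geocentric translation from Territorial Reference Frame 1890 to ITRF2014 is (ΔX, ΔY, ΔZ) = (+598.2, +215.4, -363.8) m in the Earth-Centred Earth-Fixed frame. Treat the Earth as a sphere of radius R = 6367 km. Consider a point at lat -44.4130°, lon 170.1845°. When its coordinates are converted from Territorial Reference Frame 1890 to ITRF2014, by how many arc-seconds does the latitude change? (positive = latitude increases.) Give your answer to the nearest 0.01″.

Δφ = -20.95″

sin φ = -0.699825, cos φ = 0.714314, sin λ = 0.170476, cos λ = -0.985362.
North component: ΔN = −sin φ cos λ·ΔX − sin φ sin λ·ΔY + cos φ·ΔZ = −(-0.699825)(-0.985362)(598.2) − (-0.699825)(0.170476)(215.4) + (0.714314)(-363.8) = -646.68 m.
1° of latitude spans πR/180 = 111125 m, so Δφ = -646.68 / 111125 × 3600 = -20.950″.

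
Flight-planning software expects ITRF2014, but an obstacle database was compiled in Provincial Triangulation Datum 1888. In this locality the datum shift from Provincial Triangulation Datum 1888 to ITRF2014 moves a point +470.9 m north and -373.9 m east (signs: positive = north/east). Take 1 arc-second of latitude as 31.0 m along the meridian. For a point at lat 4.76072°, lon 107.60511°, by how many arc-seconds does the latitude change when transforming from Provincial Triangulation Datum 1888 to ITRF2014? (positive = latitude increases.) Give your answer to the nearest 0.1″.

Δφ = 15.2″

1″ of latitude = 31.00 m, so Δφ = 470.9 / 31.00 = 15.190″.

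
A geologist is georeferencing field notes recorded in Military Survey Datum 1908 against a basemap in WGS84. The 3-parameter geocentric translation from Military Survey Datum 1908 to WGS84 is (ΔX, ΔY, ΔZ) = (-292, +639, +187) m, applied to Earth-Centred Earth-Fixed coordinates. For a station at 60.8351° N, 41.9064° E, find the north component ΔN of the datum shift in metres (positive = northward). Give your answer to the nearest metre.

At φ = 60.8351°, λ = 41.9064°: sin φ = 0.873221, cos φ = 0.487325, sin λ = 0.667916, cos λ = 0.744237.
ΔN = −sin φ cos λ·ΔX − sin φ sin λ·ΔY + cos φ·ΔZ = −(0.873221)(0.744237)(-292) − (0.873221)(0.667916)(639) + (0.487325)(187) = -91.79 m.

ΔN = -92 m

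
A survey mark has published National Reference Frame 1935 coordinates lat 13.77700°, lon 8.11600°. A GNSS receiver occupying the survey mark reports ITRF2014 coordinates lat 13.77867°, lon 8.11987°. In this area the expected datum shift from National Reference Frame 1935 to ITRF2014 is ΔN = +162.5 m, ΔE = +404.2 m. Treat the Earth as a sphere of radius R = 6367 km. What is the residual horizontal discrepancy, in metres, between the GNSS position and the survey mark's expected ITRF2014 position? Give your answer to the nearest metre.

Observed coordinate differences: Δφ = +0.00167°, Δλ = +0.00387°.
Converting to metres (1° lat = 111125 m, cos φ = 0.971230): observed ΔN = 185.6 m, observed ΔE = 417.7 m.
Subtracting the expected shift leaves a residual of 185.6 − (162.5) = 23.1 m north and 417.7 − (404.2) = 13.5 m east.
Residual distance = √(23.1² + 13.5²) = 26.7 m.

27 m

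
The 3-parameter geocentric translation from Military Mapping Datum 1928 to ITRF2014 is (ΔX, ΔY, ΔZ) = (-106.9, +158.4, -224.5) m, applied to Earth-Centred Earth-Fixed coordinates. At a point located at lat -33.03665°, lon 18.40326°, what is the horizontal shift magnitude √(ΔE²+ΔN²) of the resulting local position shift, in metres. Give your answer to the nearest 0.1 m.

The local east axis at (φ, λ) is (−sin λ, cos λ, 0), so ΔE = −sin(18.40326°)·(-106.9) + cos(18.40326°)·158.4 = 184.05 m.
The local north axis is (−sin φ cos λ, −sin φ sin λ, cos φ), giving ΔN = -55.299 + 27.263 − 188.203 = -216.24 m.
Horizontal magnitude = √(ΔE² + ΔN²) = √(184.05² + (-216.24)²) = 283.96 m.

284.0 m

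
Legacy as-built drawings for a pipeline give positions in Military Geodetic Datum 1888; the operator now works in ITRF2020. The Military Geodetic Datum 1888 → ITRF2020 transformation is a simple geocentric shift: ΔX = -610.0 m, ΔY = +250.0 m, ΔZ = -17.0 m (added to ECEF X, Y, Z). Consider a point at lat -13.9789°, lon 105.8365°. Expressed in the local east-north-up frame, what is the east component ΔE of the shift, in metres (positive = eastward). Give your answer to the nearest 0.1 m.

The local east axis at (φ, λ) is (−sin λ, cos λ, 0), so ΔE = −sin(105.8365°)·(-610.0) + cos(105.8365°)·250.0 = 518.62 m.

ΔE = 518.6 m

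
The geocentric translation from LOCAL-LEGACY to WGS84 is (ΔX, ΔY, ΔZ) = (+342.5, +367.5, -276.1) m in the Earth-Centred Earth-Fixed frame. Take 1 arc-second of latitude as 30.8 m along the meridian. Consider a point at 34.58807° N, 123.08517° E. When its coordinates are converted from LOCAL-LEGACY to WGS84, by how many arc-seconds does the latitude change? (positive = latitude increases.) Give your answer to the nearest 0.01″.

sin φ = 0.567672, cos φ = 0.823255, sin λ = 0.837860, cos λ = -0.545885.
North component: ΔN = −sin φ cos λ·ΔX − sin φ sin λ·ΔY + cos φ·ΔZ = −(0.567672)(-0.545885)(342.5) − (0.567672)(0.837860)(367.5) + (0.823255)(-276.1) = -295.96 m.
1° of latitude spans 3600 × 30.80 = 110880 m, so Δφ = -295.96 / 110880 × 3600 = -9.609″.

Δφ = -9.61″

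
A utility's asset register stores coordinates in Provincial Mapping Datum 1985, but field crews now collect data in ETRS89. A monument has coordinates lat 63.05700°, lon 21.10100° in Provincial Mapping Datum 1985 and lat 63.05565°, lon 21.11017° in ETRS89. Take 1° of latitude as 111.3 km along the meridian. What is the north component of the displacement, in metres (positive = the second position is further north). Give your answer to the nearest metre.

ΔN = -150 m

Δφ = 63.05565° − 63.05700° = -0.00135°; Δλ = 21.11017° − 21.10100° = +0.00917°.
ΔN = Δφ × 111300 = -150.3 m; ΔE = Δλ × 111300 × cos(63.05700°) = +0.00917 × 111300 × 0.453104 = 462.4 m.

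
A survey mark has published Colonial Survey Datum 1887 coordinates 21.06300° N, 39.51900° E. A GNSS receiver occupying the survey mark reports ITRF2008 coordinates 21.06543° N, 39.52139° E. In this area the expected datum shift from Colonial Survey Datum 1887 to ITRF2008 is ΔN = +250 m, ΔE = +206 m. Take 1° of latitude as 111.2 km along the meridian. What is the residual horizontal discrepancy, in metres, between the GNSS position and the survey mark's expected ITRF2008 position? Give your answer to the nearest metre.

Observed coordinate differences: Δφ = +0.00243°, Δλ = +0.00239°.
Converting to metres (1° lat = 111200 m, cos φ = 0.933186): observed ΔN = 270.2 m, observed ΔE = 248.0 m.
Subtracting the expected shift leaves a residual of 270.2 − (250) = 20.2 m north and 248.0 − (206) = 42.0 m east.
Residual distance = √(20.2² + 42.0²) = 46.6 m.

47 m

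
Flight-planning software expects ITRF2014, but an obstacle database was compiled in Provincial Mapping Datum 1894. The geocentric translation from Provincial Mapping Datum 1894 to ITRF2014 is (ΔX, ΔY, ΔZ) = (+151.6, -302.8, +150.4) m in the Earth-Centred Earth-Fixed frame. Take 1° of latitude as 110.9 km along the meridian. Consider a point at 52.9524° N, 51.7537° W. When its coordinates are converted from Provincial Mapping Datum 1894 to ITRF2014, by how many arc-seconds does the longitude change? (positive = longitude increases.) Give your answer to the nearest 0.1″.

sin φ = 0.798135, cos φ = 0.602478, sin λ = -0.785357, cos λ = 0.619043.
East component: ΔE = −sin λ·ΔX + cos λ·ΔY = −(-0.785357)(151.6) + (0.619043)(-302.8) = -68.39 m.
1° of latitude spans 110900 m; at latitude φ, 1° of longitude spans that × cos φ = 66814.8 m, so Δλ = -68.39 / 66814.8 × 3600 = -3.685″.

Δλ = -3.7″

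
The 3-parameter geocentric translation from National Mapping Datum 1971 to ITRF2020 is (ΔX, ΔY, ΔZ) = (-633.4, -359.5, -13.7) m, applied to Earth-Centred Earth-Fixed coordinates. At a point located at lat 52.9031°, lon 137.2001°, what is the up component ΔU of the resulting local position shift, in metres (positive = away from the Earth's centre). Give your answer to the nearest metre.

The local up (radial) axis is (cos φ cos λ, cos φ sin λ, sin φ), giving ΔU = 280.318 − 147.328 − 10.927 = 122.06 m.

ΔU = 122 m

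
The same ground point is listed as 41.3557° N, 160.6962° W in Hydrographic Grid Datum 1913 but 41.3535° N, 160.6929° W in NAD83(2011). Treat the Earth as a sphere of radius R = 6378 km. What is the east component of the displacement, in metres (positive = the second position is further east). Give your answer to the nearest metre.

Δφ = 41.3535° − 41.3557° = -0.0022°; Δλ = -160.6929° − -160.6962° = +0.0033°.
1° along a meridian = πR/180 = 111317 m.
ΔN = Δφ × 111317 = -244.9 m; ΔE = Δλ × 111317 × cos(41.3557°) = +0.0033 × 111317 × 0.750622 = 275.7 m.

ΔE = 276 m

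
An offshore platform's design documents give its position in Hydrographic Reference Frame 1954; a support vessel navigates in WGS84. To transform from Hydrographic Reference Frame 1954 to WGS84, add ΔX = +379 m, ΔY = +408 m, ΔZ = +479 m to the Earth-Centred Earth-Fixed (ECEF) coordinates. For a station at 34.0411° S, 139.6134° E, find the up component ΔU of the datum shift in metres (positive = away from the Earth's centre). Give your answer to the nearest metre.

The local up (radial) axis is (cos φ cos λ, cos φ sin λ, sin φ), giving ΔU = -239.211 + 219.058 − 268.138 = -288.29 m.

ΔU = -288 m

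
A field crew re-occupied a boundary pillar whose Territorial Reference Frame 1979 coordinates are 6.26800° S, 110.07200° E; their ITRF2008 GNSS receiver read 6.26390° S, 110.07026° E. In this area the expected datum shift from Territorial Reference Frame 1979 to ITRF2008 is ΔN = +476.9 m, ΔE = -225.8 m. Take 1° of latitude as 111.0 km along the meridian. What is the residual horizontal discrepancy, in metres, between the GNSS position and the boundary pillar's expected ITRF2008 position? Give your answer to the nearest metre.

Observed coordinate differences: Δφ = +0.00410°, Δλ = -0.00174°.
Converting to metres (1° lat = 111000 m, cos φ = 0.994022): observed ΔN = 455.1 m, observed ΔE = -192.0 m.
Subtracting the expected shift leaves a residual of 455.1 − (476.9) = -21.8 m north and -192.0 − (-225.8) = 33.8 m east.
Residual distance = √((-21.8)² + 33.8²) = 40.2 m.

40 m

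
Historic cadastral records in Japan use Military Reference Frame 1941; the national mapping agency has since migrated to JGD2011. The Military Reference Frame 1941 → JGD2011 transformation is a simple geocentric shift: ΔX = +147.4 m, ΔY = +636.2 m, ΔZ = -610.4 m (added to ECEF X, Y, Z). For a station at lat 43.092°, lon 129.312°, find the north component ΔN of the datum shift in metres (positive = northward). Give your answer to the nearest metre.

ΔN = -718 m

The local north axis is (−sin φ cos λ, −sin φ sin λ, cos φ), giving ΔN = 63.797 − 336.280 − 445.749 = -718.23 m.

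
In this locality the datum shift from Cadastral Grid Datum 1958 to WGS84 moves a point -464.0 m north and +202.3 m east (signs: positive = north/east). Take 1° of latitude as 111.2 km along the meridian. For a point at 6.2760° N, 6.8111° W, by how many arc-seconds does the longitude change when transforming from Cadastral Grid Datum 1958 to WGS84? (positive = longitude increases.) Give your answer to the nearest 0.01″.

At latitude 6.2760°, cos φ = 0.994007.
1° of longitude at this latitude = 111.2 × cos φ = 110.53 km, so Δλ = 202.3 / 110533.6 = 0.0018302° = 6.589″.

Δλ = 6.59″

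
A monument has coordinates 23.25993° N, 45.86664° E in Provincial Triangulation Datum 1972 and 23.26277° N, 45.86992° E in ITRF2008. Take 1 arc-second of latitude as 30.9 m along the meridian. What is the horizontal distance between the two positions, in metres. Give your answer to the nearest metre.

461 m

Δφ = 23.26277° − 23.25993° = +0.00284°; Δλ = 45.86992° − 45.86664° = +0.00328°.
1° of latitude = 3600 × 30.90 = 111240 m.
ΔN = Δφ × 111240 = 315.9 m; ΔE = Δλ × 111240 × cos(23.25993°) = +0.00328 × 111240 × 0.918723 = 335.2 m.
Distance = √(ΔE² + ΔN²) = √(335.2² + 315.9²) = 460.6 m.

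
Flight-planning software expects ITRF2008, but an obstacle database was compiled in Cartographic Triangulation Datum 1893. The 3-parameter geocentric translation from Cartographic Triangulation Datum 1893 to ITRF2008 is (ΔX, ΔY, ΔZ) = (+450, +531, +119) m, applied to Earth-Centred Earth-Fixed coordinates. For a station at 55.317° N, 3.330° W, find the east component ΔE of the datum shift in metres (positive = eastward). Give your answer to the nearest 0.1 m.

ΔE = 556.2 m

At φ = 55.317°, λ = -3.330°: sin φ = 0.822313, cos φ = 0.569036, sin λ = -0.058087, cos λ = 0.998312.
ΔE = −sin λ·ΔX + cos λ·ΔY = −(-0.058087)·(450) + (0.998312)·(531) = 556.24 m.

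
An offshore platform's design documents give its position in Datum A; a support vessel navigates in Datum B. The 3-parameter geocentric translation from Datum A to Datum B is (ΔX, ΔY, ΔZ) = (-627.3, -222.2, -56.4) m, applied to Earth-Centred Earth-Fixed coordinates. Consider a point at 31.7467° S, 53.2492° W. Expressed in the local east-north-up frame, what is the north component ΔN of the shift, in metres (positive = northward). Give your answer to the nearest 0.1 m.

The local north axis is (−sin φ cos λ, −sin φ sin λ, cos φ), giving ΔN = -197.489 + 93.677 − 47.962 = -151.77 m.

ΔN = -151.8 m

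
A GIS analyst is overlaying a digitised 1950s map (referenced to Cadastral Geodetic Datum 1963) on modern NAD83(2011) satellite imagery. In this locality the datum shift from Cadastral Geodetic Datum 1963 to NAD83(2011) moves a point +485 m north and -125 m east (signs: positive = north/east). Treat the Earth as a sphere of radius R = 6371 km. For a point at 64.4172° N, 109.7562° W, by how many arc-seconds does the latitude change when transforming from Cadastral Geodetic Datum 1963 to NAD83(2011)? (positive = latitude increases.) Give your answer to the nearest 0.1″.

Δφ = 15.7″

On a sphere of radius R, 1 rad of latitude = R, so Δφ = ΔN / R = 485.0 / 6371000 = 7.6126e-05 rad = 15.702″.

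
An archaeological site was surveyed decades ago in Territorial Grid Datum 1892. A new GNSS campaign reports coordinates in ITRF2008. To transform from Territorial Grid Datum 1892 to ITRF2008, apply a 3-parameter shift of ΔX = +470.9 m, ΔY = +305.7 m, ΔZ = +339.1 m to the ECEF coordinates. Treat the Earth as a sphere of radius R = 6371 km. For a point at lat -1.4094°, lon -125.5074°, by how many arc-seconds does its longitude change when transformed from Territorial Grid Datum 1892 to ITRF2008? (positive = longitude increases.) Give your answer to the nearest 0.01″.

sin φ = -0.024596, cos φ = 0.999697, sin λ = -0.814041, cos λ = -0.580808.
East component: ΔE = −sin λ·ΔX + cos λ·ΔY = −(-0.814041)(470.9) + (-0.580808)(305.7) = 205.78 m.
1° of latitude spans πR/180 = 111195 m; at latitude φ, 1° of longitude spans that × cos φ = 111161.3 m, so Δλ = 205.78 / 111161.3 × 3600 = 6.664″.

Δλ = 6.66″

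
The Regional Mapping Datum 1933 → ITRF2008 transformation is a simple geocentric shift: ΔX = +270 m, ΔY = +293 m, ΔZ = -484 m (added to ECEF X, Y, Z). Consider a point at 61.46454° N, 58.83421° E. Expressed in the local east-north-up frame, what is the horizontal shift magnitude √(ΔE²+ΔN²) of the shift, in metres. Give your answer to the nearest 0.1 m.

579.7 m

At φ = 61.46454°, λ = 58.83421°: sin φ = 0.878522, cos φ = 0.477703, sin λ = 0.855673, cos λ = 0.517516.
ΔE = −sin λ·ΔX + cos λ·ΔY = −(0.855673)·(270) + (0.517516)·(293) = -79.40 m.
ΔN = −sin φ cos λ·ΔX − sin φ sin λ·ΔY + cos φ·ΔZ = −(0.878522)(0.517516)(270) − (0.878522)(0.855673)(293) + (0.477703)(-484) = -574.22 m.
Horizontal magnitude = √(ΔE² + ΔN²) = √((-79.40)² + (-574.22)²) = 579.68 m.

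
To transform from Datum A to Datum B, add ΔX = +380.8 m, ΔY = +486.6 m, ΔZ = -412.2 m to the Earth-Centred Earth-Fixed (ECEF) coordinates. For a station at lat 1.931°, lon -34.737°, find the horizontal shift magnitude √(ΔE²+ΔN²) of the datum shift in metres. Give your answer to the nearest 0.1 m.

742.4 m

At φ = 1.931°, λ = -34.737°: sin φ = 0.033696, cos φ = 0.999432, sin λ = -0.569810, cos λ = 0.821776.
ΔE = −sin λ·ΔX + cos λ·ΔY = −(-0.569810)·(380.8) + (0.821776)·(486.6) = 616.86 m.
ΔN = −sin φ cos λ·ΔX − sin φ sin λ·ΔY + cos φ·ΔZ = −(0.033696)(0.821776)(380.8) − (0.033696)(-0.569810)(486.6) + (0.999432)(-412.2) = -413.17 m.
Horizontal magnitude = √(ΔE² + ΔN²) = √(616.86² + (-413.17)²) = 742.44 m.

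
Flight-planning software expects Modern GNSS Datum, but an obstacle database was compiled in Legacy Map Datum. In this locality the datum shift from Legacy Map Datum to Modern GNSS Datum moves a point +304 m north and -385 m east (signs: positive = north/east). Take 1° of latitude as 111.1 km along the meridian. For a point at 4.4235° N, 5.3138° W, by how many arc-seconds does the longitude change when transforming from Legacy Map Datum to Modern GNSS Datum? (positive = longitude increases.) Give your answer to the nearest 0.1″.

At latitude 4.4235°, cos φ = 0.997021.
1° of longitude at this latitude = 111.1 × cos φ = 110.77 km, so Δλ = -385.0 / 110769.1 = -0.0034757° = -12.513″.

Δλ = -12.5″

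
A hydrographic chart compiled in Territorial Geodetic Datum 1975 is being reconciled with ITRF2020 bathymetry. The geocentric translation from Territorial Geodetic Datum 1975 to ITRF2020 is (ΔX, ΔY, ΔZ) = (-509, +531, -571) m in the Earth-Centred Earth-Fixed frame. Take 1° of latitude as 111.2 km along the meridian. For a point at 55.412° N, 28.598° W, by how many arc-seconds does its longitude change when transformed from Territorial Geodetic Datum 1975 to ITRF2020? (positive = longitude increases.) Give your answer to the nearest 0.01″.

sin φ = 0.823255, cos φ = 0.567671, sin λ = -0.478661, cos λ = 0.878000.
East component: ΔE = −sin λ·ΔX + cos λ·ΔY = −(-0.478661)(-509) + (0.878000)(531) = 222.58 m.
1° of latitude spans 111200 m; at latitude φ, 1° of longitude spans that × cos φ = 63125.1 m, so Δλ = 222.58 / 63125.1 × 3600 = 12.694″.

Δλ = 12.69″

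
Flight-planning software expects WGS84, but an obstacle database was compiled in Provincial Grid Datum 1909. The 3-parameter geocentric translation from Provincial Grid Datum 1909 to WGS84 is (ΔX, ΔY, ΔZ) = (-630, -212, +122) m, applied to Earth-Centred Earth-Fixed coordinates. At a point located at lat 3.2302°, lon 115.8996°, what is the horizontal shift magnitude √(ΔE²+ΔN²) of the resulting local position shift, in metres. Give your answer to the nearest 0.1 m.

669.6 m

At φ = 3.2302°, λ = 115.8996°: sin φ = 0.056348, cos φ = 0.998411, sin λ = 0.899561, cos λ = -0.436796.
ΔE = −sin λ·ΔX + cos λ·ΔY = −(0.899561)·(-630) + (-0.436796)·(-212) = 659.32 m.
ΔN = −sin φ cos λ·ΔX − sin φ sin λ·ΔY + cos φ·ΔZ = −(0.056348)(-0.436796)(-630) − (0.056348)(0.899561)(-212) + (0.998411)(122) = 117.05 m.
Horizontal magnitude = √(ΔE² + ΔN²) = √(659.32² + 117.05²) = 669.63 m.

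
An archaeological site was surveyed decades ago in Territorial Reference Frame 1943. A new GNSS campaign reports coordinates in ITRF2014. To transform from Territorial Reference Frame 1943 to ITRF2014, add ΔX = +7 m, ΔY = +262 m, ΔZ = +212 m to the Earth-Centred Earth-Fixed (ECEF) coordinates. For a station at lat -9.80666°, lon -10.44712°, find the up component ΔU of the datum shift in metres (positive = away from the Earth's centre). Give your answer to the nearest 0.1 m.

ΔU = -76.1 m

At φ = -9.80666°, λ = -10.44712°: sin φ = -0.170324, cos φ = 0.985388, sin λ = -0.181328, cos λ = 0.983423.
ΔU = cos φ cos λ·ΔX + cos φ sin λ·ΔY + sin φ·ΔZ = (0.985388)(0.983423)(7) + (0.985388)(-0.181328)(262) + (-0.170324)(212) = -76.14 m.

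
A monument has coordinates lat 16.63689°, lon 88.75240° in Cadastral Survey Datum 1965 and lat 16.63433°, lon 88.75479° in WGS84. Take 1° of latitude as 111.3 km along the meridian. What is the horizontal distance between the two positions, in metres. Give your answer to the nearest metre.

382 m

Δφ = 16.63433° − 16.63689° = -0.00256°; Δλ = 88.75479° − 88.75240° = +0.00239°.
ΔN = Δφ × 111300 = -284.9 m; ΔE = Δλ × 111300 × cos(16.63689°) = +0.00239 × 111300 × 0.958138 = 254.9 m.
Distance = √(ΔE² + ΔN²) = √(254.9² + (-284.9)²) = 382.3 m.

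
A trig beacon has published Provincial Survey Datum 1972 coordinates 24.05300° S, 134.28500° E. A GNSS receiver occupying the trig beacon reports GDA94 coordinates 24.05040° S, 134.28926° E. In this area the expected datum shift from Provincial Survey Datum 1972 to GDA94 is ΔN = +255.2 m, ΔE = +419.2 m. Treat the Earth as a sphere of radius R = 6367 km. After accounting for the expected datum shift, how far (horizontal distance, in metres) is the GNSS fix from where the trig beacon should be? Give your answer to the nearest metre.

36 m

Observed coordinate differences: Δφ = +0.00260°, Δλ = +0.00426°.
Converting to metres (1° lat = 111125 m, cos φ = 0.913169): observed ΔN = 288.9 m, observed ΔE = 432.3 m.
Subtracting the expected shift leaves a residual of 288.9 − (255.2) = 33.7 m north and 432.3 − (419.2) = 13.1 m east.
Residual distance = √(33.7² + 13.1²) = 36.2 m.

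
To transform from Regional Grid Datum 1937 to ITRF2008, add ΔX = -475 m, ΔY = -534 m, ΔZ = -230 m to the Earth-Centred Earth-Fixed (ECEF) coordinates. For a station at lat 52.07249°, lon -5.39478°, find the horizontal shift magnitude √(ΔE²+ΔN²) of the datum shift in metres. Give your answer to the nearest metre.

607 m

The local east axis at (φ, λ) is (−sin λ, cos λ, 0), so ΔE = −sin(-5.39478°)·(-475) + cos(-5.39478°)·(-534) = -576.29 m.
The local north axis is (−sin φ cos λ, −sin φ sin λ, cos φ), giving ΔN = 373.015 − 39.601 − 141.373 = 192.04 m.
Horizontal magnitude = √(ΔE² + ΔN²) = √((-576.29)² + 192.04²) = 607.45 m.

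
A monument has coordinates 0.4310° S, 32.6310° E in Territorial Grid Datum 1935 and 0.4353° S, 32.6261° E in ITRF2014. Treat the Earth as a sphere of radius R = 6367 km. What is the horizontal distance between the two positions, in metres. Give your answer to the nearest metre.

Δφ = -0.4353° − -0.4310° = -0.0043°; Δλ = 32.6261° − 32.6310° = -0.0049°.
1° along a meridian = πR/180 = 111125 m.
ΔN = Δφ × 111125 = -477.8 m; ΔE = Δλ × 111125 × cos(-0.4310°) = -0.0049 × 111125 × 0.999972 = -544.5 m.
Distance = √(ΔE² + ΔN²) = √((-544.5)² + (-477.8)²) = 724.4 m.

724 m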